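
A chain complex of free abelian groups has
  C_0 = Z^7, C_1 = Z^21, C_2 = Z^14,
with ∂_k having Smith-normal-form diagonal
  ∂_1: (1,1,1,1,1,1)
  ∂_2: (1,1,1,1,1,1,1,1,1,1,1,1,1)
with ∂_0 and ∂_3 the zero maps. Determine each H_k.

H_0: b_0 = 7 − 0 − 6 = 1; torsion from ∂_1 factors > 1: none. So H_0 ≅ Z.
H_1: b_1 = 21 − 6 − 13 = 2; torsion from ∂_2 factors > 1: none. So H_1 ≅ Z^2.
H_2: b_2 = 14 − 13 − 0 = 1; torsion from ∂_3 factors > 1: none. So H_2 ≅ Z.

H_0 ≅ Z,  H_1 ≅ Z^2,  H_2 ≅ Z.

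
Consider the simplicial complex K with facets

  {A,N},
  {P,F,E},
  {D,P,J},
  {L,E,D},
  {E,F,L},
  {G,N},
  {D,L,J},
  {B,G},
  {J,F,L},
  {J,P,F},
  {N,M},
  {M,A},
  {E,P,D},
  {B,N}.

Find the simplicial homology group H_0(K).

H_0 = Z^2.

Order the vertices as A < B < D < E < F < G < J < L < M < N < P. Listing each simplex with vertices in this order, K has dimension 2 with simplices:

  0-simplices (11): A, B, D, E, F, G, J, L, M, N, P
  1-simplices (18): AM, AN, BG, BN, DE, DJ, DL, DP, EF, EL, EP, FJ, FL, FP, GN, JL, JP, MN
  2-simplices (8): DEL, DEP, DJL, DJP, EFL, EFP, FJL, FJP

giving chain groups C_0 ≅ Z^11, C_1 ≅ Z^18, C_2 ≅ Z^8.

∂_1: C_1 → C_0 sends each edge [p,q] (with p < q) to q − p. For instance
  ∂EP = P − E.
This gives a 11×18 integer matrix of rank 9; reducing to Smith normal form yields diagonal entries (1,1,1,1,1,1,1,1,1).

The boundary map ∂_2: C_2 → C_1 sends each 2-simplex [p,q,r] to [q,r] − [p,r] + [p,q]. For instance
  ∂DJL = JL − DL + DJ,
  ∂DEP = EP − DP + DE.
The 18×8 boundary matrix has rank 7 and Smith normal form diag(1,1,1,1,1,1,1).

Computing H_k = (kernel of ∂_k) / (image of ∂_{k+1}):

  H_0: rank C_0 − rank ∂_1 = 11 − 9 = 2, and the invariant factors of ∂_1 are all 1, so H_0 ≅ Z^2.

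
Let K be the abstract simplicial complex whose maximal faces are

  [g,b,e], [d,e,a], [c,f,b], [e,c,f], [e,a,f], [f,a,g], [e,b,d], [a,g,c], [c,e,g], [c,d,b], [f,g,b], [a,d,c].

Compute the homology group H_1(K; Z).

Order the vertices as a < b < c < d < e < f < g. Listing each simplex with vertices in this order, K has dimension 2 with simplices:

  0-simplices (7): a, b, c, d, e, f, g
  1-simplices (18): ac, ad, ae, af, ag, bc, bd, be, bf, bg, cd, ce, cf, cg, de, ef, eg, fg
  2-simplices (12): acd, acg, ade, aef, afg, bcd, bcf, bde, beg, bfg, cef, ceg

so the chain groups are C_0 ≅ Z^7, C_1 ≅ Z^18, C_2 ≅ Z^12.

The boundary map ∂_1: C_1 → C_0 sends each edge [p,q] (with p < q) to q − p. For instance
  ∂fg = g − f.
The resulting 7×18 matrix has rank 6, and its Smith normal form has invariant factors (1,1,1,1,1,1).

The boundary map ∂_2: C_2 → C_1 sends each 2-simplex [p,q,r] to [q,r] − [p,r] + [p,q]. For instance
  ∂bcf = cf − bf + bc,
  ∂ade = de − ae + ad.
The resulting 18×12 matrix has rank 12, and its Smith normal form has invariant factors (1,1,1,1,1,1,1,1,1,1,1,2).

Now H_k = ker ∂_k / im ∂_{k+1}, so:

  H_1: rank ker ∂_1 − rank ∂_2 = (18 − 6) − 12 = 0, and ∂_2 has invariant factor 2 > 1, so H_1 ≅ Z/2.

H_1 ≅ Z/2.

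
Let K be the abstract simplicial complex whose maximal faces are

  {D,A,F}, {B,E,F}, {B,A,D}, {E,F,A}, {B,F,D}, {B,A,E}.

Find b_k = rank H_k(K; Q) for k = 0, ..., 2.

Take the total order A < B < D < E < F on the vertex set. Then K (dimension 2) consists of the simplices:

  0-simplices (5): A, B, D, E, F
  1-simplices (9): AB, AD, AE, AF, BD, BE, BF, DF, EF
  2-simplices (6): ABD, ABE, ADF, AEF, BDF, BEF

giving chain groups C_0 ≅ Z^5, C_1 ≅ Z^9, C_2 ≅ Z^6.

∂_1: C_1 → C_0 sends each edge [p,q] (with p < q) to q − p.
As a 5×9 matrix over Z this has rank 4, with invariant factors (1,1,1,1).

The boundary map ∂_2: C_2 → C_1 acts by ∂[p,q,r] = [q,r] − [p,r] + [p,q]. For instance
  ∂ABE = BE − AE + AB,
  ∂ADF = DF − AF + AD.
As a 9×6 matrix over Z this has rank 5, with invariant factors (1,1,1,1,1).

Now H_k = ker ∂_k / im ∂_{k+1}, so:

  H_0: rank C_0 − rank ∂_1 = 5 − 4 = 1, and the invariant factors of ∂_1 are all 1, so H_0 = Z.
  H_1: rank ker ∂_1 − rank ∂_2 = (9 − 4) − 5 = 0, and the invariant factors of ∂_2 are all 1, so H_1 = 0.
  H_2: rank ker ∂_2 − rank ∂_3 = (6 − 5) − 0 = 1, and there is no ∂_3, so H_2 = Z.

(K is a triangulation of the 2-sphere S^2.)

Hence the Betti numbers are b_0 = 1, b_1 = 0, b_2 = 1.

b_0 = 1, b_1 = 0, b_2 = 1.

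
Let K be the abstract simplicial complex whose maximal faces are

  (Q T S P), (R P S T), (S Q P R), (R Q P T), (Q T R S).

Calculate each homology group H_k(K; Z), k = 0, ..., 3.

Take the total order P < Q < R < S < T on the vertex set. Then K (dimension 3) consists of the simplices:

  0-simplices (5): P, Q, R, S, T
  1-simplices (10): PQ, PR, PS, PT, QR, QS, QT, RS, RT, ST
  2-simplices (10): PQR, PQS, PQT, PRS, PRT, PST, QRS, QRT, QST, RST
  3-simplices (5): PQRS, PQRT, PQST, PRST, QRST

so the chain groups are C_0 ≅ Z^5, C_1 ≅ Z^10, C_2 ≅ Z^10, C_3 ≅ Z^5.

Boundary ∂_1: C_1 → C_0 is given by ∂[p,q] = [q] − [p].
The 5×10 boundary matrix has rank 4 and Smith normal form diag(1,1,1,1).

Boundary ∂_2: C_2 → C_1 sends each 2-simplex [p,q,r] to [q,r] − [p,r] + [p,q]. For instance
  ∂PQR = QR − PR + PQ,
  ∂RST = ST − RT + RS.
The 10×10 boundary matrix has rank 6 and Smith normal form diag(1,1,1,1,1,1).

The boundary map ∂_3: C_3 → C_2 sends each 3-simplex σ to the alternating sum Σ_i (−1)^i (σ with its i-th vertex removed). For instance
  ∂PRST = RST − PST + PRT − PRS,
  ∂QRST = RST − QST + QRT − QRS.
This gives a 10×5 integer matrix of rank 4; reducing to Smith normal form yields diagonal entries (1,1,1,1).

Now H_k = ker ∂_k / im ∂_{k+1}, so:

  H_0: rank C_0 − rank ∂_1 = 5 − 4 = 1, and the invariant factors of ∂_1 are all 1, so H_0 ≅ Z.
  H_1: rank ker ∂_1 − rank ∂_2 = (10 − 4) − 6 = 0, and the invariant factors of ∂_2 are all 1, so H_1 ≅ 0.
  H_2: rank ker ∂_2 − rank ∂_3 = (10 − 6) − 4 = 0, and the invariant factors of ∂_3 are all 1, so H_2 ≅ 0.
  H_3: rank ker ∂_3 − rank ∂_4 = (5 − 4) − 0 = 1, and there is no ∂_4, so H_3 ≅ Z.

As a check, the Euler characteristic is 5 − 10 + 10 − 5 = 0, which agrees with 1 − 0 + 0 − 1 = 0.
(K is a triangulation of the 3-sphere S^3.)

H_0 = Z,  H_1 = 0,  H_2 = 0,  H_3 = Z.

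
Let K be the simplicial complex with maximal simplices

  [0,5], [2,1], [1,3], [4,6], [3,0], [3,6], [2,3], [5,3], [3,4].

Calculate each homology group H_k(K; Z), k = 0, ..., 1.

H_0 = Z,  H_1 = Z^3.

We work with the vertex ordering 0 < 1 < 2 < 3 < 4 < 5 < 6. The simplices of K, each written with vertices in increasing order, are:

  0-simplices (7): [0], [1], [2], [3], [4], [5], [6]
  1-simplices (9): [0,3], [0,5], [1,2], [1,3], [2,3], [3,4], [3,5], [3,6], [4,6]

so the chain groups are C_0 ≅ Z^7, C_1 ≅ Z^9.

The boundary map ∂_1: C_1 → C_0 sends each edge [p,q] (with p < q) to q − p.
The resulting 7×9 matrix has rank 6, and its Smith normal form has invariant factors (1,1,1,1,1,1).

Reading off H_k = ker ∂_k / im ∂_{k+1}:

  H_0: rank C_0 − rank ∂_1 = 7 − 6 = 1, and the invariant factors of ∂_1 are all 1, so H_0 = Z.
  H_1: rank ker ∂_1 − rank ∂_2 = (9 − 6) − 0 = 3, and there is no ∂_2, so H_1 = Z^3.

(K is a triangulation of a wedge of 3 circles.)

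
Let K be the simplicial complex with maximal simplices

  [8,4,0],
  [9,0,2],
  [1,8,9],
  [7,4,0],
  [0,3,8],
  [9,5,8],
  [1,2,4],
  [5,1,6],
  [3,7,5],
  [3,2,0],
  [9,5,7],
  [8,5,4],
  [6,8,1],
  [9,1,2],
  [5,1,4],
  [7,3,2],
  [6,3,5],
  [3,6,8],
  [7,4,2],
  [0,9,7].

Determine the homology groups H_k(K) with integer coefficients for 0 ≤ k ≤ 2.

K has 10 vertices, 30 edges, 20 triangles.
rank ∂_0 = 0, rank ∂_1 = 9 ⇒ b_0 = 10 − 0 − 9 = 1; all invariant factors of ∂_1 are 1 so no torsion. So H_0 ≅ Z.
rank ∂_1 = 9, rank ∂_2 = 20 ⇒ b_1 = 30 − 9 − 20 = 1; ∂_2 has invariant factor(s) [2] giving torsion. So H_1 ≅ Z ⊕ Z/2Z.
rank ∂_2 = 20, rank ∂_3 = 0 ⇒ b_2 = 20 − 20 − 0 = 0. So H_2 ≅ 0.

H_0 = Z,  H_1 = Z ⊕ Z/2Z,  H_2 = 0.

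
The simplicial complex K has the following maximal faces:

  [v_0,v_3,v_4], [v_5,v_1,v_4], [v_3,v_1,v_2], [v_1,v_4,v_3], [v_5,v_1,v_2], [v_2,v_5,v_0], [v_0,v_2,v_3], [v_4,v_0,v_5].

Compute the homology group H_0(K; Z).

Order the vertices as v_0 < v_1 < v_2 < v_3 < v_4 < v_5. Listing each simplex with vertices in this order, K has dimension 2 with simplices:

  0-simplices (6): [v_0], [v_1], [v_2], [v_3], [v_4], [v_5]
  1-simplices (12): [v_0,v_2], [v_0,v_3], [v_0,v_4], [v_0,v_5], [v_1,v_2], [v_1,v_3], [v_1,v_4], [v_1,v_5], [v_2,v_3], [v_2,v_5], [v_3,v_4], [v_4,v_5]
  2-simplices (8): [v_0,v_2,v_3], [v_0,v_2,v_5], [v_0,v_3,v_4], [v_0,v_4,v_5], [v_1,v_2,v_3], [v_1,v_2,v_5], [v_1,v_3,v_4], [v_1,v_4,v_5]

Hence C_0 ≅ Z^6, C_1 ≅ Z^12, C_2 ≅ Z^8.

The boundary map ∂_1: C_1 → C_0 sends each edge [p,q] (with p < q) to q − p.
As a 6×12 matrix over Z this has rank 5, with invariant factors (1,1,1,1,1).

Boundary ∂_2: C_2 → C_1 acts by ∂[p,q,r] = [q,r] − [p,r] + [p,q]. For instance
  ∂[v_0,v_3,v_4] = [v_3,v_4] − [v_0,v_4] + [v_0,v_3],
  ∂[v_1,v_2,v_3] = [v_2,v_3] − [v_1,v_3] + [v_1,v_2].
This gives a 12×8 integer matrix of rank 7; reducing to Smith normal form yields diagonal entries (1,1,1,1,1,1,1).

Now H_k = ker ∂_k / im ∂_{k+1}, so:

  H_0: rank C_0 − rank ∂_1 = 6 − 5 = 1, and the invariant factors of ∂_1 are all 1, so H_0 = Z.

H_0 ≅ Z.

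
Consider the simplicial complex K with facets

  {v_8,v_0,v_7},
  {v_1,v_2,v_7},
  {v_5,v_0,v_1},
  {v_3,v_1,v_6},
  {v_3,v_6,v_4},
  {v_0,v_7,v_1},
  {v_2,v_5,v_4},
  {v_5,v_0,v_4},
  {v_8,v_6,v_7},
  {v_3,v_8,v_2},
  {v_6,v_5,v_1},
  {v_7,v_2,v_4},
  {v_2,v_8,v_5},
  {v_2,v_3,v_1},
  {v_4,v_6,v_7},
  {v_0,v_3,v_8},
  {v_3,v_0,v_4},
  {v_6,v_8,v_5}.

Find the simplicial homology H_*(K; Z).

H_0 ≅ Z,  H_1 ≅ Z^2,  H_2 ≅ Z.

Take the total order v_0 < v_1 < v_2 < v_3 < v_4 < v_5 < v_6 < v_7 < v_8 on the vertex set. Then K (dimension 2) consists of the simplices:

  0-simplices (9): [v_0], [v_1], [v_2], [v_3], [v_4], [v_5], [v_6], [v_7], [v_8]
  1-simplices (27): (27 of them)
  2-simplices (18): (18 of them)

so the chain groups are C_0 ≅ Z^9, C_1 ≅ Z^27, C_2 ≅ Z^18.

The boundary map ∂_1: C_1 → C_0 maps an edge to its endpoints' difference, ∂[p,q] = q − p. For instance
  ∂[v_7,v_8] = [v_8] − [v_7].
As a 9×27 matrix over Z this has rank 8, with invariant factors (1,1,1,1,1,1,1,1).

The boundary map ∂_2: C_2 → C_1 acts by ∂[p,q,r] = [q,r] − [p,r] + [p,q]. For instance
  ∂[v_1,v_2,v_3] = [v_2,v_3] − [v_1,v_3] + [v_1,v_2],
  ∂[v_2,v_4,v_7] = [v_4,v_7] − [v_2,v_7] + [v_2,v_4].
As a 27×18 matrix over Z this has rank 17, with invariant factors (1,1,1,1,1,1,1,1,1,1,1,1,1,1,1,1,1).

Reading off H_k = ker ∂_k / im ∂_{k+1}:

  H_0: rank C_0 − rank ∂_1 = 9 − 8 = 1, and the invariant factors of ∂_1 are all 1, so H_0 ≅ Z.
  H_1: rank ker ∂_1 − rank ∂_2 = (27 − 8) − 17 = 2, and the invariant factors of ∂_2 are all 1, so H_1 ≅ Z^2.
  H_2: rank ker ∂_2 − rank ∂_3 = (18 − 17) − 0 = 1, and there is no ∂_3, so H_2 ≅ Z.

As a check, the Euler characteristic is 9 − 27 + 18 = 0, which agrees with 1 − 2 + 1 = 0.
(K is a triangulation of the torus T^2.)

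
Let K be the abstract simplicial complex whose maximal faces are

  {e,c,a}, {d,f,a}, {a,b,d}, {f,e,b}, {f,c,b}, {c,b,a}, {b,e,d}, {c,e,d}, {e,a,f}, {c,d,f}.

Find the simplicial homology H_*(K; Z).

H_0 = Z,  H_1 = Z/2,  H_2 = 0.

Fix the vertex order a < b < c < d < e < f and write every simplex with vertices in increasing order. Then dim K = 2 and the simplices of K are:

  0-simplices (6): a, b, c, d, e, f
  1-simplices (15): ab, ac, ad, ae, af, bc, bd, be, bf, cd, ce, cf, de, df, ef
  2-simplices (10): abc, abd, ace, adf, aef, bcf, bde, bef, cde, cdf

Hence C_0 ≅ Z^6, C_1 ≅ Z^15, C_2 ≅ Z^10.

∂_1: C_1 → C_0 maps an edge to its endpoints' difference, ∂[p,q] = q − p. For instance
  ∂cf = f − c.
The 6×15 boundary matrix has rank 5 and Smith normal form diag(1,1,1,1,1).

Boundary ∂_2: C_2 → C_1 sends each 2-simplex [p,q,r] to [q,r] − [p,r] + [p,q]. For instance
  ∂adf = df − af + ad,
  ∂aef = ef − af + ae.
As a 15×10 matrix over Z this has rank 10, with invariant factors (1,1,1,1,1,1,1,1,1,2).

Now H_k = ker ∂_k / im ∂_{k+1}, so:

  H_0: rank C_0 − rank ∂_1 = 6 − 5 = 1, and the invariant factors of ∂_1 are all 1, so H_0 = Z.
  H_1: rank ker ∂_1 − rank ∂_2 = (15 − 5) − 10 = 0, and ∂_2 has invariant factor 2 > 1, so H_1 = Z/2.
  H_2: rank ker ∂_2 − rank ∂_3 = (10 − 10) − 0 = 0, and there is no ∂_3, so H_2 = 0.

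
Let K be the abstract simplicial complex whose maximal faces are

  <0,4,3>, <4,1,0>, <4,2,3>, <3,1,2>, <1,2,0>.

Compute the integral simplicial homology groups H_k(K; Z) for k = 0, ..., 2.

Fix the vertex order 0 < 1 < 2 < 3 < 4 and write every simplex with vertices in increasing order. Then dim K = 2 and the simplices of K are:

  0-simplices (5): [0], [1], [2], [3], [4]
  1-simplices (10): [0,1], [0,2], [0,3], [0,4], [1,2], [1,3], [1,4], [2,3], [2,4], [3,4]
  2-simplices (5): [0,1,2], [0,1,4], [0,3,4], [1,2,3], [2,3,4]

so the chain groups are C_0 ≅ Z^5, C_1 ≅ Z^10, C_2 ≅ Z^5.

∂_1: C_1 → C_0 is given by ∂[p,q] = [q] − [p]. For instance
  ∂[1,3] = [3] − [1].
The 5×10 boundary matrix has rank 4 and Smith normal form diag(1,1,1,1).

∂_2: C_2 → C_1 maps a triangle to the signed sum of its edges. For instance
  ∂[2,3,4] = [3,4] − [2,4] + [2,3],
  ∂[1,2,3] = [2,3] − [1,3] + [1,2].
This gives a 10×5 integer matrix of rank 5; reducing to Smith normal form yields diagonal entries (1,1,1,1,1).

Reading off H_k = ker ∂_k / im ∂_{k+1}:

  H_0: rank C_0 − rank ∂_1 = 5 − 4 = 1, and the invariant factors of ∂_1 are all 1, so H_0 = Z.
  H_1: rank ker ∂_1 − rank ∂_2 = (10 − 4) − 5 = 1, and the invariant factors of ∂_2 are all 1, so H_1 = Z.
  H_2: rank ker ∂_2 − rank ∂_3 = (5 − 5) − 0 = 0, and there is no ∂_3, so H_2 = 0.

As a check, the Euler characteristic is 5 − 10 + 5 = 0, which agrees with 1 − 1 + 0 = 0.

H_0 = Z,  H_1 = Z,  H_2 = 0.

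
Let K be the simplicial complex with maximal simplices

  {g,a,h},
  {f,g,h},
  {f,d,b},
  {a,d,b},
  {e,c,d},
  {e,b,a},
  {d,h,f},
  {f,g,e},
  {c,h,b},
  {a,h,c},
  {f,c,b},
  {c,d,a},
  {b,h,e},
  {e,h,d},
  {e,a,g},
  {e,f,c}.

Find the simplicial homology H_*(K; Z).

H_0 = Z,  H_1 = Z^2,  H_2 = Z.

We work with the vertex ordering a < b < c < d < e < f < g < h. The simplices of K, each written with vertices in increasing order, are:

  0-simplices (8): a, b, c, d, e, f, g, h
  1-simplices (24): ab, ac, ad, ae, ag, ah, bc, bd, be, bf, bh, cd, ce, cf, ch, de, df, dh, ef, eg, eh, fg, fh, gh
  2-simplices (16): abd, abe, acd, ach, aeg, agh, bcf, bch, bdf, beh, cde, cef, deh, dfh, efg, fgh

Hence C_0 ≅ Z^8, C_1 ≅ Z^24, C_2 ≅ Z^16.

∂_1: C_1 → C_0 sends each edge [p,q] (with p < q) to q − p.
This gives a 8×24 integer matrix of rank 7; reducing to Smith normal form yields diagonal entries (1,1,1,1,1,1,1).

∂_2: C_2 → C_1 sends each 2-simplex [p,q,r] to [q,r] − [p,r] + [p,q]. For instance
  ∂abd = bd − ad + ab,
  ∂bch = ch − bh + bc.
As a 24×16 matrix over Z this has rank 15, with invariant factors (1,1,1,1,1,1,1,1,1,1,1,1,1,1,1).

Computing H_k = (kernel of ∂_k) / (image of ∂_{k+1}):

  H_0: rank C_0 − rank ∂_1 = 8 − 7 = 1, and the invariant factors of ∂_1 are all 1, so H_0 = Z.
  H_1: rank ker ∂_1 − rank ∂_2 = (24 − 7) − 15 = 2, and the invariant factors of ∂_2 are all 1, so H_1 = Z^2.
  H_2: rank ker ∂_2 − rank ∂_3 = (16 − 15) − 0 = 1, and there is no ∂_3, so H_2 = Z.

As a check, the Euler characteristic is 8 − 24 + 16 = 0, which agrees with 1 − 2 + 1 = 0.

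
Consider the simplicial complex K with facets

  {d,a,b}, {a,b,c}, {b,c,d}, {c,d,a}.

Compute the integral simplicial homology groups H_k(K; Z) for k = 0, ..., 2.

We work with the vertex ordering a < b < c < d. The simplices of K, each written with vertices in increasing order, are:

  0-simplices (4): a, b, c, d
  1-simplices (6): ab, ac, ad, bc, bd, cd
  2-simplices (4): abc, abd, acd, bcd

giving chain groups C_0 ≅ Z^4, C_1 ≅ Z^6, C_2 ≅ Z^4.

∂_1: C_1 → C_0 maps an edge to its endpoints' difference, ∂[p,q] = q − p. For instance
  ∂cd = d − c.
This gives a 4×6 integer matrix of rank 3; reducing to Smith normal form yields diagonal entries (1,1,1).

Boundary ∂_2: C_2 → C_1 sends each 2-simplex [p,q,r] to [q,r] − [p,r] + [p,q]. For instance
  ∂acd = cd − ad + ac,
  ∂abd = bd − ad + ab.
The resulting 6×4 matrix has rank 3, and its Smith normal form has invariant factors (1,1,1).

Now H_k = ker ∂_k / im ∂_{k+1}, so:

  H_0: rank C_0 − rank ∂_1 = 4 − 3 = 1, and the invariant factors of ∂_1 are all 1, so H_0 ≅ Z.
  H_1: rank ker ∂_1 − rank ∂_2 = (6 − 3) − 3 = 0, and the invariant factors of ∂_2 are all 1, so H_1 ≅ 0.
  H_2: rank ker ∂_2 − rank ∂_3 = (4 − 3) − 0 = 1, and there is no ∂_3, so H_2 ≅ Z.

As a check, the Euler characteristic is 4 − 6 + 4 = 2, which agrees with 1 − 0 + 1 = 2.
(K is a triangulation of the 2-sphere S^2.)

H_0 = Z,  H_1 = 0,  H_2 = Z.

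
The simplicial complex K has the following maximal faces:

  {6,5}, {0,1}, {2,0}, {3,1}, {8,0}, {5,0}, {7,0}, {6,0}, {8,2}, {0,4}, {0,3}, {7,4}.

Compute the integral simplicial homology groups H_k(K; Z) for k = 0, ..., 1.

H_0 = Z,  H_1 = Z^4.

Fix the vertex order 0 < 1 < 2 < 3 < 4 < 5 < 6 < 7 < 8 and write every simplex with vertices in increasing order. Then dim K = 1 and the simplices of K are:

  0-simplices (9): [0], [1], [2], [3], [4], [5], [6], [7], [8]
  1-simplices (12): [0,1], [0,2], [0,3], [0,4], [0,5], [0,6], [0,7], [0,8], [1,3], [2,8], [4,7], [5,6]

Hence C_0 ≅ Z^9, C_1 ≅ Z^12.

Boundary ∂_1: C_1 → C_0 maps an edge to its endpoints' difference, ∂[p,q] = q − p. For instance
  ∂[4,7] = [7] − [4].
The resulting 9×12 matrix has rank 8, and its Smith normal form has invariant factors (1,1,1,1,1,1,1,1).

From H_k ≅ ker(∂_k) / im(∂_{k+1}) we obtain:

  H_0: rank C_0 − rank ∂_1 = 9 − 8 = 1, and the invariant factors of ∂_1 are all 1, so H_0 ≅ Z.
  H_1: rank ker ∂_1 − rank ∂_2 = (12 − 8) − 0 = 4, and there is no ∂_2, so H_1 ≅ Z^4.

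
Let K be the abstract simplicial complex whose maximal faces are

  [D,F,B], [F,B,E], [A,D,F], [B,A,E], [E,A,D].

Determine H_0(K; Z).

Take the total order A < B < D < E < F on the vertex set. Then K (dimension 2) consists of the simplices:

  0-simplices (5): A, B, D, E, F
  1-simplices (10): AB, AD, AE, AF, BD, BE, BF, DE, DF, EF
  2-simplices (5): ABE, ADE, ADF, BDF, BEF

Hence C_0 ≅ Z^5, C_1 ≅ Z^10, C_2 ≅ Z^5.

The boundary map ∂_1: C_1 → C_0 sends each edge [p,q] (with p < q) to q − p.
The resulting 5×10 matrix has rank 4, and its Smith normal form has invariant factors (1,1,1,1).

∂_2: C_2 → C_1 sends each 2-simplex [p,q,r] to [q,r] − [p,r] + [p,q]. For instance
  ∂ADE = DE − AE + AD,
  ∂BDF = DF − BF + BD.
This gives a 10×5 integer matrix of rank 5; reducing to Smith normal form yields diagonal entries (1,1,1,1,1).

Reading off H_k = ker ∂_k / im ∂_{k+1}:

  H_0: rank C_0 − rank ∂_1 = 5 − 4 = 1, and the invariant factors of ∂_1 are all 1, so H_0 = Z.

H_0 = Z.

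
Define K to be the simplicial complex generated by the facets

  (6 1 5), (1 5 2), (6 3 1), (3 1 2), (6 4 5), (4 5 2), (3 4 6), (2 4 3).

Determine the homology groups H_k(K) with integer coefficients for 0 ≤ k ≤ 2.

H_0 = Z,  H_1 = 0,  H_2 = Z.

Order the vertices as 1 < 2 < 3 < 4 < 5 < 6. Listing each simplex with vertices in this order, K has dimension 2 with simplices:

  0-simplices (6): [1], [2], [3], [4], [5], [6]
  1-simplices (12): [1,2], [1,3], [1,5], [1,6], [2,3], [2,4], [2,5], [3,4], [3,6], [4,5], [4,6], [5,6]
  2-simplices (8): [1,2,3], [1,2,5], [1,3,6], [1,5,6], [2,3,4], [2,4,5], [3,4,6], [4,5,6]

giving chain groups C_0 ≅ Z^6, C_1 ≅ Z^12, C_2 ≅ Z^8.

Boundary ∂_1: C_1 → C_0 maps an edge to its endpoints' difference, ∂[p,q] = q − p. For instance
  ∂[2,4] = [4] − [2].
As a 6×12 matrix over Z this has rank 5, with invariant factors (1,1,1,1,1).

∂_2: C_2 → C_1 sends each 2-simplex [p,q,r] to [q,r] − [p,r] + [p,q]. For instance
  ∂[4,5,6] = [5,6] − [4,6] + [4,5],
  ∂[1,2,3] = [2,3] − [1,3] + [1,2].
This gives a 12×8 integer matrix of rank 7; reducing to Smith normal form yields diagonal entries (1,1,1,1,1,1,1).

Now H_k = ker ∂_k / im ∂_{k+1}, so:

  H_0: rank C_0 − rank ∂_1 = 6 − 5 = 1, and the invariant factors of ∂_1 are all 1, so H_0 = Z.
  H_1: rank ker ∂_1 − rank ∂_2 = (12 − 5) − 7 = 0, and the invariant factors of ∂_2 are all 1, so H_1 = 0.
  H_2: rank ker ∂_2 − rank ∂_3 = (8 − 7) − 0 = 1, and there is no ∂_3, so H_2 = Z.

As a check, the Euler characteristic is 6 − 12 + 8 = 2, which agrees with 1 − 0 + 1 = 2.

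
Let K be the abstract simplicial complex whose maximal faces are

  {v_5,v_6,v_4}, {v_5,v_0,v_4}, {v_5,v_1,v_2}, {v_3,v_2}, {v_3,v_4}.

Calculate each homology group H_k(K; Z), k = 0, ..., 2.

H_0 = Z,  H_1 = Z,  H_2 = 0.

Take the total order v_0 < v_1 < v_2 < v_3 < v_4 < v_5 < v_6 on the vertex set. Then K (dimension 2) consists of the simplices:

  0-simplices (7): [v_0], [v_1], [v_2], [v_3], [v_4], [v_5], [v_6]
  1-simplices (10): [v_0,v_4], [v_0,v_5], [v_1,v_2], [v_1,v_5], [v_2,v_3], [v_2,v_5], [v_3,v_4], [v_4,v_5], [v_4,v_6], [v_5,v_6]
  2-simplices (3): [v_0,v_4,v_5], [v_1,v_2,v_5], [v_4,v_5,v_6]

so the chain groups are C_0 ≅ Z^7, C_1 ≅ Z^10, C_2 ≅ Z^3.

∂_1: C_1 → C_0 sends each edge [p,q] (with p < q) to q − p. For instance
  ∂[v_4,v_5] = [v_5] − [v_4].
This gives a 7×10 integer matrix of rank 6; reducing to Smith normal form yields diagonal entries (1,1,1,1,1,1).

∂_2: C_2 → C_1 sends each 2-simplex [p,q,r] to [q,r] − [p,r] + [p,q]. For instance
  ∂[v_4,v_5,v_6] = [v_5,v_6] − [v_4,v_6] + [v_4,v_5],
  ∂[v_0,v_4,v_5] = [v_4,v_5] − [v_0,v_5] + [v_0,v_4].
As a 10×3 matrix over Z this has rank 3, with invariant factors (1,1,1).

Reading off H_k = ker ∂_k / im ∂_{k+1}:

  H_0: rank C_0 − rank ∂_1 = 7 − 6 = 1, and the invariant factors of ∂_1 are all 1, so H_0 ≅ Z.
  H_1: rank ker ∂_1 − rank ∂_2 = (10 − 6) − 3 = 1, and the invariant factors of ∂_2 are all 1, so H_1 ≅ Z.
  H_2: rank ker ∂_2 − rank ∂_3 = (3 − 3) − 0 = 0, and there is no ∂_3, so H_2 ≅ 0.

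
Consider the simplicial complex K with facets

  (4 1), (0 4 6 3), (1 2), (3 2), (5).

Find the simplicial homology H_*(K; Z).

H_0 = Z^2,  H_1 = Z,  H_2 = 0,  H_3 = 0.

Order the vertices as 0 < 1 < 2 < 3 < 4 < 5 < 6. Listing each simplex with vertices in this order, K has dimension 3 with simplices:

  0-simplices (7): [0], [1], [2], [3], [4], [5], [6]
  1-simplices (9): [0,3], [0,4], [0,6], [1,2], [1,4], [2,3], [3,4], [3,6], [4,6]
  2-simplices (4): [0,3,4], [0,3,6], [0,4,6], [3,4,6]
  3-simplices (1): [0,3,4,6]

Hence C_0 ≅ Z^7, C_1 ≅ Z^9, C_2 ≅ Z^4, C_3 ≅ Z^1.

Boundary ∂_1: C_1 → C_0 sends each edge [p,q] (with p < q) to q − p. For instance
  ∂[2,3] = [3] − [2].
The 7×9 boundary matrix has rank 5 and Smith normal form diag(1,1,1,1,1).

∂_2: C_2 → C_1 acts by ∂[p,q,r] = [q,r] − [p,r] + [p,q]. For instance
  ∂[0,4,6] = [4,6] − [0,6] + [0,4],
  ∂[0,3,4] = [3,4] − [0,4] + [0,3].
The resulting 9×4 matrix has rank 3, and its Smith normal form has invariant factors (1,1,1).

The boundary map ∂_3: C_3 → C_2 sends each 3-simplex σ to the alternating sum Σ_i (−1)^i (σ with its i-th vertex removed). For instance
  ∂[0,3,4,6] = [3,4,6] − [0,4,6] + [0,3,6] − [0,3,4].
The resulting 4×1 matrix has rank 1, and its Smith normal form has invariant factors (1).

Now H_k = ker ∂_k / im ∂_{k+1}, so:

  H_0: rank C_0 − rank ∂_1 = 7 − 5 = 2, and the invariant factors of ∂_1 are all 1, so H_0 ≅ Z^2.
  H_1: rank ker ∂_1 − rank ∂_2 = (9 − 5) − 3 = 1, and the invariant factors of ∂_2 are all 1, so H_1 ≅ Z.
  H_2: rank ker ∂_2 − rank ∂_3 = (4 − 3) − 1 = 0, and the invariant factors of ∂_3 are all 1, so H_2 ≅ 0.
  H_3: rank ker ∂_3 − rank ∂_4 = (1 − 1) − 0 = 0, and there is no ∂_4, so H_3 ≅ 0.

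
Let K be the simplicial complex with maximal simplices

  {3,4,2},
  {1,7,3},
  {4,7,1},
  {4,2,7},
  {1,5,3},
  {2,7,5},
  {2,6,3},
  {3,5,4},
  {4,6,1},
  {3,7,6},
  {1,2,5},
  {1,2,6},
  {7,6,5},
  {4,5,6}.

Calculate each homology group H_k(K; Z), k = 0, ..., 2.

H_0 ≅ Z,  H_1 ≅ Z^2,  H_2 ≅ Z.

Fix the vertex order 1 < 2 < 3 < 4 < 5 < 6 < 7 and write every simplex with vertices in increasing order. Then dim K = 2 and the simplices of K are:

  0-simplices (7): [1], [2], [3], [4], [5], [6], [7]
  1-simplices (21): [1,2], [1,3], [1,4], [1,5], [1,6], [1,7], [2,3], [2,4], [2,5], [2,6], [2,7], [3,4], [3,5], [3,6], [3,7], [4,5], [4,6], [4,7], [5,6], [5,7], [6,7]
  2-simplices (14): [1,2,5], [1,2,6], [1,3,5], [1,3,7], [1,4,6], [1,4,7], [2,3,4], [2,3,6], [2,4,7], [2,5,7], [3,4,5], [3,6,7], [4,5,6], [5,6,7]

so the chain groups are C_0 ≅ Z^7, C_1 ≅ Z^21, C_2 ≅ Z^14.

Boundary ∂_1: C_1 → C_0 maps an edge to its endpoints' difference, ∂[p,q] = q − p.
This gives a 7×21 integer matrix of rank 6; reducing to Smith normal form yields diagonal entries (1,1,1,1,1,1).

Boundary ∂_2: C_2 → C_1 acts by ∂[p,q,r] = [q,r] − [p,r] + [p,q]. For instance
  ∂[1,4,7] = [4,7] − [1,7] + [1,4],
  ∂[5,6,7] = [6,7] − [5,7] + [5,6].
The resulting 21×14 matrix has rank 13, and its Smith normal form has invariant factors (1,1,1,1,1,1,1,1,1,1,1,1,1).

From H_k ≅ ker(∂_k) / im(∂_{k+1}) we obtain:

  H_0: rank C_0 − rank ∂_1 = 7 − 6 = 1, and the invariant factors of ∂_1 are all 1, so H_0 = Z.
  H_1: rank ker ∂_1 − rank ∂_2 = (21 − 6) − 13 = 2, and the invariant factors of ∂_2 are all 1, so H_1 = Z^2.
  H_2: rank ker ∂_2 − rank ∂_3 = (14 − 13) − 0 = 1, and there is no ∂_3, so H_2 = Z.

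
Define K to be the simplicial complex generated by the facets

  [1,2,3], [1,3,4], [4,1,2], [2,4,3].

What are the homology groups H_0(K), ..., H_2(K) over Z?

H_0 = Z,  H_1 = 0,  H_2 = Z.

Fix the vertex order 1 < 2 < 3 < 4 and write every simplex with vertices in increasing order. Then dim K = 2 and the simplices of K are:

  0-simplices (4): [1], [2], [3], [4]
  1-simplices (6): [1,2], [1,3], [1,4], [2,3], [2,4], [3,4]
  2-simplices (4): [1,2,3], [1,2,4], [1,3,4], [2,3,4]

Hence C_0 ≅ Z^4, C_1 ≅ Z^6, C_2 ≅ Z^4.

∂_1: C_1 → C_0 is given by ∂[p,q] = [q] − [p]. For instance
  ∂[1,3] = [3] − [1].
The 4×6 boundary matrix has rank 3 and Smith normal form diag(1,1,1).

∂_2: C_2 → C_1 maps a triangle to the signed sum of its edges. For instance
  ∂[2,3,4] = [3,4] − [2,4] + [2,3],
  ∂[1,2,4] = [2,4] − [1,4] + [1,2].
This gives a 6×4 integer matrix of rank 3; reducing to Smith normal form yields diagonal entries (1,1,1).

Now H_k = ker ∂_k / im ∂_{k+1}, so:

  H_0: rank C_0 − rank ∂_1 = 4 − 3 = 1, and the invariant factors of ∂_1 are all 1, so H_0 = Z.
  H_1: rank ker ∂_1 − rank ∂_2 = (6 − 3) − 3 = 0, and the invariant factors of ∂_2 are all 1, so H_1 = 0.
  H_2: rank ker ∂_2 − rank ∂_3 = (4 − 3) − 0 = 1, and there is no ∂_3, so H_2 = Z.

As a check, the Euler characteristic is 4 − 6 + 4 = 2, which agrees with 1 − 0 + 1 = 2.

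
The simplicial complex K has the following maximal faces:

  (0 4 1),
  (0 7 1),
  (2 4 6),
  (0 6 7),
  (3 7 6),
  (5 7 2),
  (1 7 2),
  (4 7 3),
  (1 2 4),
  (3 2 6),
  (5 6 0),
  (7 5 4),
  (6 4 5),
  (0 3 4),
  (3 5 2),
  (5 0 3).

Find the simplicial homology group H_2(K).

K has 8 vertices, 24 edges, 16 triangles.
rank ∂_2 = 15, rank ∂_3 = 0 ⇒ b_2 = 16 − 15 − 0 = 1. So H_2 ≅ Z.

H_2 ≅ Z.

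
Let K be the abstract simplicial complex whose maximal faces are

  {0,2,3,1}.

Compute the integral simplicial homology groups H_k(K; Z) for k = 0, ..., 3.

Fix the vertex order 0 < 1 < 2 < 3 and write every simplex with vertices in increasing order. Then dim K = 3 and the simplices of K are:

  0-simplices (4): [0], [1], [2], [3]
  1-simplices (6): [0,1], [0,2], [0,3], [1,2], [1,3], [2,3]
  2-simplices (4): [0,1,2], [0,1,3], [0,2,3], [1,2,3]
  3-simplices (1): [0,1,2,3]

giving chain groups C_0 ≅ Z^4, C_1 ≅ Z^6, C_2 ≅ Z^4, C_3 ≅ Z^1.

The boundary map ∂_1: C_1 → C_0 sends each edge [p,q] (with p < q) to q − p.
As a 4×6 matrix over Z this has rank 3, with invariant factors (1,1,1).

∂_2: C_2 → C_1 acts by ∂[p,q,r] = [q,r] − [p,r] + [p,q]. For instance
  ∂[1,2,3] = [2,3] − [1,3] + [1,2],
  ∂[0,2,3] = [2,3] − [0,3] + [0,2].
The resulting 6×4 matrix has rank 3, and its Smith normal form has invariant factors (1,1,1).

The boundary map ∂_3: C_3 → C_2 sends each 3-simplex σ to the alternating sum Σ_i (−1)^i (σ with its i-th vertex removed). For instance
  ∂[0,1,2,3] = [1,2,3] − [0,2,3] + [0,1,3] − [0,1,2].
As a 4×1 matrix over Z this has rank 1, with invariant factors (1).

Reading off H_k = ker ∂_k / im ∂_{k+1}:

  H_0: rank C_0 − rank ∂_1 = 4 − 3 = 1, and the invariant factors of ∂_1 are all 1, so H_0 = Z.
  H_1: rank ker ∂_1 − rank ∂_2 = (6 − 3) − 3 = 0, and the invariant factors of ∂_2 are all 1, so H_1 = 0.
  H_2: rank ker ∂_2 − rank ∂_3 = (4 − 3) − 1 = 0, and the invariant factors of ∂_3 are all 1, so H_2 = 0.
  H_3: rank ker ∂_3 − rank ∂_4 = (1 − 1) − 0 = 0, and there is no ∂_4, so H_3 = 0.

As a check, the Euler characteristic is 4 − 6 + 4 − 1 = 1, which agrees with 1 − 0 + 0 − 0 = 1.

H_0 = Z,  H_1 = 0,  H_2 = 0,  H_3 = 0.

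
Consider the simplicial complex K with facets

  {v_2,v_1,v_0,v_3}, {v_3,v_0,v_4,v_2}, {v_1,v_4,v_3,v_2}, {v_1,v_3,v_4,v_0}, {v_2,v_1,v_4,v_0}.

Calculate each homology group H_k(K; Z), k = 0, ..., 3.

H_0 ≅ Z,  H_1 = 0,  H_2 = 0,  H_3 ≅ Z.

K has 5 vertices, 10 edges, 10 triangles, 5 3-simplices.
rank ∂_0 = 0, rank ∂_1 = 4 ⇒ b_0 = 5 − 0 − 4 = 1; all invariant factors of ∂_1 are 1 so no torsion. So H_0 = Z.
rank ∂_1 = 4, rank ∂_2 = 6 ⇒ b_1 = 10 − 4 − 6 = 0; all invariant factors of ∂_2 are 1 so no torsion. So H_1 = 0.
rank ∂_2 = 6, rank ∂_3 = 4 ⇒ b_2 = 10 − 6 − 4 = 0; all invariant factors of ∂_3 are 1 so no torsion. So H_2 = 0.
rank ∂_3 = 4, rank ∂_4 = 0 ⇒ b_3 = 5 − 4 − 0 = 1. So H_3 = Z.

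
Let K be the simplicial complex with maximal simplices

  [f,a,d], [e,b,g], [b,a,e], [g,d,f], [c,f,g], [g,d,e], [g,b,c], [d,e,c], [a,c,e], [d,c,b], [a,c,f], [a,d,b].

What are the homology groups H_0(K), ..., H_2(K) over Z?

H_0 = Z,  H_1 = Z/2Z,  H_2 = 0.

We work with the vertex ordering a < b < c < d < e < f < g. The simplices of K, each written with vertices in increasing order, are:

  0-simplices (7): a, b, c, d, e, f, g
  1-simplices (18): ab, ac, ad, ae, af, bc, bd, be, bg, cd, ce, cf, cg, de, df, dg, eg, fg
  2-simplices (12): abd, abe, ace, acf, adf, bcd, bcg, beg, cde, cfg, deg, dfg

giving chain groups C_0 ≅ Z^7, C_1 ≅ Z^18, C_2 ≅ Z^12.

Boundary ∂_1: C_1 → C_0 maps an edge to its endpoints' difference, ∂[p,q] = q − p. For instance
  ∂fg = g − f.
This gives a 7×18 integer matrix of rank 6; reducing to Smith normal form yields diagonal entries (1,1,1,1,1,1).

Boundary ∂_2: C_2 → C_1 acts by ∂[p,q,r] = [q,r] − [p,r] + [p,q]. For instance
  ∂deg = eg − dg + de,
  ∂adf = df − af + ad.
As a 18×12 matrix over Z this has rank 12, with invariant factors (1,1,1,1,1,1,1,1,1,1,1,2).

From H_k ≅ ker(∂_k) / im(∂_{k+1}) we obtain:

  H_0: rank C_0 − rank ∂_1 = 7 − 6 = 1, and the invariant factors of ∂_1 are all 1, so H_0 ≅ Z.
  H_1: rank ker ∂_1 − rank ∂_2 = (18 − 6) − 12 = 0, and ∂_2 has invariant factor 2 > 1, so H_1 ≅ Z/2Z.
  H_2: rank ker ∂_2 − rank ∂_3 = (12 − 12) − 0 = 0, and there is no ∂_3, so H_2 ≅ 0.

(K is a triangulation of the real projective plane RP^2.)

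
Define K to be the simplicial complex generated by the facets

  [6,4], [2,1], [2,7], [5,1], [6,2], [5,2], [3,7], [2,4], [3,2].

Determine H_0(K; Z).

We work with the vertex ordering 1 < 2 < 3 < 4 < 5 < 6 < 7. The simplices of K, each written with vertices in increasing order, are:

  0-simplices (7): [1], [2], [3], [4], [5], [6], [7]
  1-simplices (9): [1,2], [1,5], [2,3], [2,4], [2,5], [2,6], [2,7], [3,7], [4,6]

so the chain groups are C_0 ≅ Z^7, C_1 ≅ Z^9.

The boundary map ∂_1: C_1 → C_0 maps an edge to its endpoints' difference, ∂[p,q] = q − p.
This gives a 7×9 integer matrix of rank 6; reducing to Smith normal form yields diagonal entries (1,1,1,1,1,1).

Computing H_k = (kernel of ∂_k) / (image of ∂_{k+1}):

  H_0: rank C_0 − rank ∂_1 = 7 − 6 = 1, and the invariant factors of ∂_1 are all 1, so H_0 = Z.

H_0 = Z.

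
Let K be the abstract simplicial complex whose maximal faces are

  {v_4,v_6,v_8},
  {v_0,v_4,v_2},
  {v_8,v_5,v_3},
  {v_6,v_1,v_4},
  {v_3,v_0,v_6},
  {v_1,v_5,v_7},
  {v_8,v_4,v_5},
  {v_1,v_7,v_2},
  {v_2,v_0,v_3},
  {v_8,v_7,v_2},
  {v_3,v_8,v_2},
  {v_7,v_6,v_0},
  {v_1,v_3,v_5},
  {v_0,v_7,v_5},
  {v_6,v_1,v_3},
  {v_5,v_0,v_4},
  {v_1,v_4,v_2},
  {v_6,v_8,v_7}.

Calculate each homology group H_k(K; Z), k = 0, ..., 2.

H_0 = Z,  H_1 = Z^2,  H_2 = Z.

Fix the vertex order v_0 < v_1 < v_2 < v_3 < v_4 < v_5 < v_6 < v_7 < v_8 and write every simplex with vertices in increasing order. Then dim K = 2 and the simplices of K are:

  0-simplices (9): [v_0], [v_1], [v_2], [v_3], [v_4], [v_5], [v_6], [v_7], [v_8]
  1-simplices (27): (27 of them)
  2-simplices (18): (18 of them)

giving chain groups C_0 ≅ Z^9, C_1 ≅ Z^27, C_2 ≅ Z^18.

The boundary map ∂_1: C_1 → C_0 is given by ∂[p,q] = [q] − [p].
The 9×27 boundary matrix has rank 8 and Smith normal form diag(1,1,1,1,1,1,1,1).

∂_2: C_2 → C_1 sends each 2-simplex [p,q,r] to [q,r] − [p,r] + [p,q]. For instance
  ∂[v_6,v_7,v_8] = [v_7,v_8] − [v_6,v_8] + [v_6,v_7],
  ∂[v_0,v_2,v_4] = [v_2,v_4] − [v_0,v_4] + [v_0,v_2].
As a 27×18 matrix over Z this has rank 17, with invariant factors (1,1,1,1,1,1,1,1,1,1,1,1,1,1,1,1,1).

From H_k ≅ ker(∂_k) / im(∂_{k+1}) we obtain:

  H_0: rank C_0 − rank ∂_1 = 9 − 8 = 1, and the invariant factors of ∂_1 are all 1, so H_0 = Z.
  H_1: rank ker ∂_1 − rank ∂_2 = (27 − 8) − 17 = 2, and the invariant factors of ∂_2 are all 1, so H_1 = Z^2.
  H_2: rank ker ∂_2 − rank ∂_3 = (18 − 17) − 0 = 1, and there is no ∂_3, so H_2 = Z.

As a check, the Euler characteristic is 9 − 27 + 18 = 0, which agrees with 1 − 2 + 1 = 0.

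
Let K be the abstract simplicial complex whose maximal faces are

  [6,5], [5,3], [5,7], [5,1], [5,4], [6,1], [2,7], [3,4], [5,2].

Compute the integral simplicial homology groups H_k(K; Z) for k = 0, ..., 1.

K has 7 vertices, 9 edges.
rank ∂_0 = 0, rank ∂_1 = 6 ⇒ b_0 = 7 − 0 − 6 = 1; all invariant factors of ∂_1 are 1 so no torsion. So H_0 ≅ Z.
rank ∂_1 = 6, rank ∂_2 = 0 ⇒ b_1 = 9 − 6 − 0 = 3. So H_1 ≅ Z^3.

H_0 ≅ Z,  H_1 ≅ Z^3.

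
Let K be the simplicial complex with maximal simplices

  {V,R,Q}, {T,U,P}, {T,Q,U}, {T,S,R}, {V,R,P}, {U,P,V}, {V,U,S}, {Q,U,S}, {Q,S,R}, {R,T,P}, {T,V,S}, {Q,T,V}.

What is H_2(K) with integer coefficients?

H_2 = 0.

Order the vertices as P < Q < R < S < T < U < V. Listing each simplex with vertices in this order, K has dimension 2 with simplices:

  0-simplices (7): P, Q, R, S, T, U, V
  1-simplices (18): PR, PT, PU, PV, QR, QS, QT, QU, QV, RS, RT, RV, ST, SU, SV, TU, TV, UV
  2-simplices (12): PRT, PRV, PTU, PUV, QRS, QRV, QSU, QTU, QTV, RST, STV, SUV

Hence C_0 ≅ Z^7, C_1 ≅ Z^18, C_2 ≅ Z^12.

Boundary ∂_1: C_1 → C_0 maps an edge to its endpoints' difference, ∂[p,q] = q − p.
As a 7×18 matrix over Z this has rank 6, with invariant factors (1,1,1,1,1,1).

The boundary map ∂_2: C_2 → C_1 maps a triangle to the signed sum of its edges. For instance
  ∂PTU = TU − PU + PT,
  ∂SUV = UV − SV + SU.
The resulting 18×12 matrix has rank 12, and its Smith normal form has invariant factors (1,1,1,1,1,1,1,1,1,1,1,2).

Reading off H_k = ker ∂_k / im ∂_{k+1}:

  H_2: rank ker ∂_2 − rank ∂_3 = (12 − 12) − 0 = 0, and there is no ∂_3, so H_2 ≅ 0.

(K is a triangulation of the real projective plane RP^2.)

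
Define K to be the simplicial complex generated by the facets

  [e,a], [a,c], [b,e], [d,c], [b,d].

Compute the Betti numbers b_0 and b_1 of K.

K has 5 vertices, 5 edges.
rank ∂_0 = 0, rank ∂_1 = 4 ⇒ b_0 = 5 − 0 − 4 = 1; all invariant factors of ∂_1 are 1 so no torsion. So H_0 ≅ Z.
rank ∂_1 = 4, rank ∂_2 = 0 ⇒ b_1 = 5 − 4 − 0 = 1. So H_1 ≅ Z.

b_0 = 1, b_1 = 1.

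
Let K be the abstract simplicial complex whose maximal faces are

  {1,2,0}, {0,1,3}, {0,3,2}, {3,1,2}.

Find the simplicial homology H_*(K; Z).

H_0 ≅ Z,  H_1 = 0,  H_2 ≅ Z.

K has 4 vertices, 6 edges, 4 triangles.
rank ∂_0 = 0, rank ∂_1 = 3 ⇒ b_0 = 4 − 0 − 3 = 1; all invariant factors of ∂_1 are 1 so no torsion. So H_0 = Z.
rank ∂_1 = 3, rank ∂_2 = 3 ⇒ b_1 = 6 − 3 − 3 = 0; all invariant factors of ∂_2 are 1 so no torsion. So H_1 = 0.
rank ∂_2 = 3, rank ∂_3 = 0 ⇒ b_2 = 4 − 3 − 0 = 1. So H_2 = Z.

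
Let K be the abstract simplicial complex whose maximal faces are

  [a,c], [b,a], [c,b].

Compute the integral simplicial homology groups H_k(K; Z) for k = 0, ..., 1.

H_0 ≅ Z,  H_1 ≅ Z.

Order the vertices as a < b < c. Listing each simplex with vertices in this order, K has dimension 1 with simplices:

  0-simplices (3): a, b, c
  1-simplices (3): ab, ac, bc

giving chain groups C_0 ≅ Z^3, C_1 ≅ Z^3.

∂_1: C_1 → C_0 sends each edge [p,q] (with p < q) to q − p.
As a 3×3 matrix over Z this has rank 2, with invariant factors (1,1).

Now H_k = ker ∂_k / im ∂_{k+1}, so:

  H_0: rank C_0 − rank ∂_1 = 3 − 2 = 1, and the invariant factors of ∂_1 are all 1, so H_0 = Z.
  H_1: rank ker ∂_1 − rank ∂_2 = (3 − 2) − 0 = 1, and there is no ∂_2, so H_1 = Z.

As a check, the Euler characteristic is 3 − 3 = 0, which agrees with 1 − 1 = 0.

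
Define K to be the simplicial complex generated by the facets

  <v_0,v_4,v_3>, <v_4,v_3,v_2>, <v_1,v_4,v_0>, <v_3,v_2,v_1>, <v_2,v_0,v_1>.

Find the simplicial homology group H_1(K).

H_1 ≅ Z.

Order the vertices as v_0 < v_1 < v_2 < v_3 < v_4. Listing each simplex with vertices in this order, K has dimension 2 with simplices:

  0-simplices (5): [v_0], [v_1], [v_2], [v_3], [v_4]
  1-simplices (10): [v_0,v_1], [v_0,v_2], [v_0,v_3], [v_0,v_4], [v_1,v_2], [v_1,v_3], [v_1,v_4], [v_2,v_3], [v_2,v_4], [v_3,v_4]
  2-simplices (5): [v_0,v_1,v_2], [v_0,v_1,v_4], [v_0,v_3,v_4], [v_1,v_2,v_3], [v_2,v_3,v_4]

so the chain groups are C_0 ≅ Z^5, C_1 ≅ Z^10, C_2 ≅ Z^5.

Boundary ∂_1: C_1 → C_0 is given by ∂[p,q] = [q] − [p]. For instance
  ∂[v_0,v_4] = [v_4] − [v_0].
The resulting 5×10 matrix has rank 4, and its Smith normal form has invariant factors (1,1,1,1).

Boundary ∂_2: C_2 → C_1 maps a triangle to the signed sum of its edges. For instance
  ∂[v_0,v_1,v_4] = [v_1,v_4] − [v_0,v_4] + [v_0,v_1],
  ∂[v_2,v_3,v_4] = [v_3,v_4] − [v_2,v_4] + [v_2,v_3].
The 10×5 boundary matrix has rank 5 and Smith normal form diag(1,1,1,1,1).

From H_k ≅ ker(∂_k) / im(∂_{k+1}) we obtain:

  H_1: rank ker ∂_1 − rank ∂_2 = (10 − 4) − 5 = 1, and the invariant factors of ∂_2 are all 1, so H_1 ≅ Z.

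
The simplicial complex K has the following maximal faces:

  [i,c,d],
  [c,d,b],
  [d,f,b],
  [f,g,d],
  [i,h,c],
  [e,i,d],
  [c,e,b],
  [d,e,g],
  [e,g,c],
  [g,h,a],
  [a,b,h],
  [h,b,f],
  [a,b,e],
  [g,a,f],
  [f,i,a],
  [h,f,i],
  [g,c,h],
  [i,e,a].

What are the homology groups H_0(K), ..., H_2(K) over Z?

H_0 = Z,  H_1 = Z × Z/2,  H_2 = 0.

Take the total order a < b < c < d < e < f < g < h < i on the vertex set. Then K (dimension 2) consists of the simplices:

  0-simplices (9): a, b, c, d, e, f, g, h, i
  1-simplices (27): ab, ae, af, ag, ah, ai, bc, bd, be, bf, bh, cd, ce, cg, ch, ci, de, df, dg, di, eg, ei, fg, fh, fi, gh, hi
  2-simplices (18): abe, abh, aei, afg, afi, agh, bcd, bce, bdf, bfh, cdi, ceg, cgh, chi, deg, dei, dfg, fhi

giving chain groups C_0 ≅ Z^9, C_1 ≅ Z^27, C_2 ≅ Z^18.

The boundary map ∂_1: C_1 → C_0 sends each edge [p,q] (with p < q) to q − p.
The 9×27 boundary matrix has rank 8 and Smith normal form diag(1,1,1,1,1,1,1,1).

∂_2: C_2 → C_1 sends each 2-simplex [p,q,r] to [q,r] − [p,r] + [p,q]. For instance
  ∂dfg = fg − dg + df,
  ∂aei = ei − ai + ae.
This gives a 27×18 integer matrix of rank 18; reducing to Smith normal form yields diagonal entries (1,1,1,1,1,1,1,1,1,1,1,1,1,1,1,1,1,2).

Reading off H_k = ker ∂_k / im ∂_{k+1}:

  H_0: rank C_0 − rank ∂_1 = 9 − 8 = 1, and the invariant factors of ∂_1 are all 1, so H_0 = Z.
  H_1: rank ker ∂_1 − rank ∂_2 = (27 − 8) − 18 = 1, and ∂_2 has invariant factor 2 > 1, so H_1 = Z × Z/2.
  H_2: rank ker ∂_2 − rank ∂_3 = (18 − 18) − 0 = 0, and there is no ∂_3, so H_2 = 0.

As a check, the Euler characteristic is 9 − 27 + 18 = 0, which agrees with 1 − 1 + 0 = 0.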